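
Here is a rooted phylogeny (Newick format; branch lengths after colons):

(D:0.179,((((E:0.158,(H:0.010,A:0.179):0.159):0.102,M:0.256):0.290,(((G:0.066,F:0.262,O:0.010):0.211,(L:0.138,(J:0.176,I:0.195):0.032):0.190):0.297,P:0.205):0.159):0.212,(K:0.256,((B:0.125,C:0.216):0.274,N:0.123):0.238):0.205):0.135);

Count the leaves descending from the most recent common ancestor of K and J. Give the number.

15

The MRCA of K and J is the node subtending ((((E,(H,A)),M),(((G,F,O),(L,(J,I))),P)),(K,((B,C),N))).
That clade contains 15 terminal taxa: A, B, C, E, F, G, H, I, J, K, L, M, N, O, P.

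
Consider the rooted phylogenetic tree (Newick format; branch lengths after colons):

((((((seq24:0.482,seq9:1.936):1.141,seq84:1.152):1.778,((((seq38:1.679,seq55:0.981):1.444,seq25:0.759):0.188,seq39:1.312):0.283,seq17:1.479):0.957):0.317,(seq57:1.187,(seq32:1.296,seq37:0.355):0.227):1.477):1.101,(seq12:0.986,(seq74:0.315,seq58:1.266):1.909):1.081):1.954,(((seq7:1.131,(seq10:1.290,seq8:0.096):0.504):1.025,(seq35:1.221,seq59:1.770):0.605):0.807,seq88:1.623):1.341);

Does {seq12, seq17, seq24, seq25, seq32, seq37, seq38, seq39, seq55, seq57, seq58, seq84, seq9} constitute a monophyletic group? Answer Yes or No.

The MRCA of the listed taxa subtends (((((seq24,seq9),seq84),((((seq38,seq55),seq25),seq39),seq17)),(seq57,(seq32,seq37))),(seq12,(seq74,seq58))).
That clade also contains seq74, which is not in the proposed group, so the group is not monophyletic.

No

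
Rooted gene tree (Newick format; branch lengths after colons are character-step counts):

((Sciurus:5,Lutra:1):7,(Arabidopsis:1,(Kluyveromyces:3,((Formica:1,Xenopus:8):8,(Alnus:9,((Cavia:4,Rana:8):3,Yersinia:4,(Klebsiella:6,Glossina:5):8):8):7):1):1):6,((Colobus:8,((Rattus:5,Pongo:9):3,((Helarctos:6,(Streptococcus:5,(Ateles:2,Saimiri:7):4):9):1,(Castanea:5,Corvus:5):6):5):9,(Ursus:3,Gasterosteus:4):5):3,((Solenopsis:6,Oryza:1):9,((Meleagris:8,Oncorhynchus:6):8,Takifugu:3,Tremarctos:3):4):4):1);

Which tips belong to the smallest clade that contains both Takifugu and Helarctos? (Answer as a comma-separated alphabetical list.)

Ateles, Castanea, Colobus, Corvus, Gasterosteus, Helarctos, Meleagris, Oncorhynchus, Oryza, Pongo, Rattus, Saimiri, Solenopsis, Streptococcus, Takifugu, Tremarctos, Ursus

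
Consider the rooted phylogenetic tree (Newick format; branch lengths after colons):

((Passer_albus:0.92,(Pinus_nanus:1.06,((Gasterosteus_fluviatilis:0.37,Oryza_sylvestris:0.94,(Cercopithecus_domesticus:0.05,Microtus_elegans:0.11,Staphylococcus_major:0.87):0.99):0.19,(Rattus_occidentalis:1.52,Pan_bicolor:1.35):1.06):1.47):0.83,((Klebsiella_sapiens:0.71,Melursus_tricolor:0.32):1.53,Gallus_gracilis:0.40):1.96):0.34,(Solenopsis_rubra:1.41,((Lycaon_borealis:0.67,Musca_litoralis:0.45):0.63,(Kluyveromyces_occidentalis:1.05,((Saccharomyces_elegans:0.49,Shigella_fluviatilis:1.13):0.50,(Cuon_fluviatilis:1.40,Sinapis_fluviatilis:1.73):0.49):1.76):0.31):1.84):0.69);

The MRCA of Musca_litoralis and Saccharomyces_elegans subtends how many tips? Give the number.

7

The MRCA of Musca_litoralis and Saccharomyces_elegans is the node subtending ((Lycaon_borealis,Musca_litoralis),(Kluyveromyces_occidentalis,((Saccharomyces_elegans,Shigella_fluviatilis),(Cuon_fluviatilis,Sinapis_fluviatilis)))).
That clade contains 7 terminal taxa: Cuon_fluviatilis, Kluyveromyces_occidentalis, Lycaon_borealis, Musca_litoralis, Saccharomyces_elegans, Shigella_fluviatilis, Sinapis_fluviatilis.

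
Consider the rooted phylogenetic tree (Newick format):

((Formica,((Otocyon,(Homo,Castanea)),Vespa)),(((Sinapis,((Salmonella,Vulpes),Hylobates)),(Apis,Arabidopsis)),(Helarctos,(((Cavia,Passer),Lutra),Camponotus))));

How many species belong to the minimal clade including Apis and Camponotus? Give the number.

11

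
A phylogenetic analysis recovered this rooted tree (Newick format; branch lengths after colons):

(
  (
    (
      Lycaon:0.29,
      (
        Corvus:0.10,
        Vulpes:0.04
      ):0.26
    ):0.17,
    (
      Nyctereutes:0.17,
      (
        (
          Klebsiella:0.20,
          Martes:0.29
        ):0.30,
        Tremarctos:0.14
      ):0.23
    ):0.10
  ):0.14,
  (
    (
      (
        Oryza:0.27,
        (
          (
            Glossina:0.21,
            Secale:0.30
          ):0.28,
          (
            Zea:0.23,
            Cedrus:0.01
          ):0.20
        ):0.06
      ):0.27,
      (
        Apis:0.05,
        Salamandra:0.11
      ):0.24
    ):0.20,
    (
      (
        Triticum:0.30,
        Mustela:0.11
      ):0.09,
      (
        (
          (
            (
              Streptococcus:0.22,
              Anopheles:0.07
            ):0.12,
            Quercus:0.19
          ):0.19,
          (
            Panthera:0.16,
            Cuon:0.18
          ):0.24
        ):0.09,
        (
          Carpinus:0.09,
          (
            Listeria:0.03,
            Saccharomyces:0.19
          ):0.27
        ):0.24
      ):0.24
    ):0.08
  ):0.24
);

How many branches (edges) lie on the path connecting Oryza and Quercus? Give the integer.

The MRCA of Oryza and Quercus is the node subtending (((Oryza,((Glossina,Secale),(Zea,Cedrus))),(Apis,Salamandra)),((Triticum,Mustela),((((Streptococcus,Anopheles),Quercus),(Panthera,Cuon)),(Carpinus,(Listeria,Saccharomyces))))).
From Oryza up to that node: 3 branches. From Quercus up to the same node: 5 branches. Total: 3 + 5 = 8.

8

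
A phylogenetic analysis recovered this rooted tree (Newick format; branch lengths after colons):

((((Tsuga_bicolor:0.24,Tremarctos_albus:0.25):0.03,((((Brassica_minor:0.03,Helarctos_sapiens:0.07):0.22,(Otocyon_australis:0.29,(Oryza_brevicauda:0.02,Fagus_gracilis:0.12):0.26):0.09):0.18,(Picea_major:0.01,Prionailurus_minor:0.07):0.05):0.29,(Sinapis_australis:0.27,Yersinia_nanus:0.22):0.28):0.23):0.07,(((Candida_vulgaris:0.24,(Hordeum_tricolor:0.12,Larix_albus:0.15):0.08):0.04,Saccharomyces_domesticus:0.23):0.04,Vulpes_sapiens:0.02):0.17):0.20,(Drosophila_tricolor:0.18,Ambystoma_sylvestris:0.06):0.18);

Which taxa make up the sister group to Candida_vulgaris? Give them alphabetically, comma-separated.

Candida_vulgaris attaches to the tree at the node subtending (Candida_vulgaris,(Hordeum_tricolor,Larix_albus)).
The other lineage descending from that same node — the sister group — is (Hordeum_tricolor,Larix_albus); its 2 tips in alphabetical order are the answer.

Hordeum_tricolor, Larix_albus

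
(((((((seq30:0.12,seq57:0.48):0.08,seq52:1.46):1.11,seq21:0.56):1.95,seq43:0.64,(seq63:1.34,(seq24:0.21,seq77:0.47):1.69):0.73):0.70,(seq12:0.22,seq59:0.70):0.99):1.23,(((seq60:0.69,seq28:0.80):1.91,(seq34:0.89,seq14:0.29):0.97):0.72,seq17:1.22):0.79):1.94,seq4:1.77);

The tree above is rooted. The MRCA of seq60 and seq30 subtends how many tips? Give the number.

15

The MRCA of seq60 and seq30 is the node subtending ((((((seq30,seq57),seq52),seq21),seq43,(seq63,(seq24,seq77))),(seq12,seq59)),(((seq60,seq28),(seq34,seq14)),seq17)).
That clade contains 15 terminal taxa: seq12, seq14, seq17, seq21, seq24, seq28, seq30, seq34, seq43, seq52, seq57, seq59, seq60, seq63, seq77.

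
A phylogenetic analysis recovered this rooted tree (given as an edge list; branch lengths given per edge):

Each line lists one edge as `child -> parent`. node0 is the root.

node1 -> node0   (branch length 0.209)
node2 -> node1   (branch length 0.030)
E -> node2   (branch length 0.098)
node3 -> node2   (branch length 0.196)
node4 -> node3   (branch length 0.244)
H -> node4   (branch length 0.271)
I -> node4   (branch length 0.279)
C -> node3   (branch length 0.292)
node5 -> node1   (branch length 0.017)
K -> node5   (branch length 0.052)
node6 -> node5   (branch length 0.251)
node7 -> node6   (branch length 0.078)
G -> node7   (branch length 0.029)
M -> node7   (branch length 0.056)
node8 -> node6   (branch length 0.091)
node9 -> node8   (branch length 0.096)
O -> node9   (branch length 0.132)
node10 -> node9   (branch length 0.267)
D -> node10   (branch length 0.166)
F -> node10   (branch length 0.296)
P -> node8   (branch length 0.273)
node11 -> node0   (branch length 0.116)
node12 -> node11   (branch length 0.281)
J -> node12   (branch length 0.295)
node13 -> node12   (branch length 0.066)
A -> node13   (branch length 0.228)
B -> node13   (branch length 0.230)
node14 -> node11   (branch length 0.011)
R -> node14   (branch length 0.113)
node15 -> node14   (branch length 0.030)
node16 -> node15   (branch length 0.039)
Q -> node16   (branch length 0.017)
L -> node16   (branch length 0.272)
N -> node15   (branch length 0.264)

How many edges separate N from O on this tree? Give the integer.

10

The MRCA of N and O is the root of the tree.
From N up to that node: 4 branches. From O up to the same node: 6 branches. Total: 4 + 6 = 10.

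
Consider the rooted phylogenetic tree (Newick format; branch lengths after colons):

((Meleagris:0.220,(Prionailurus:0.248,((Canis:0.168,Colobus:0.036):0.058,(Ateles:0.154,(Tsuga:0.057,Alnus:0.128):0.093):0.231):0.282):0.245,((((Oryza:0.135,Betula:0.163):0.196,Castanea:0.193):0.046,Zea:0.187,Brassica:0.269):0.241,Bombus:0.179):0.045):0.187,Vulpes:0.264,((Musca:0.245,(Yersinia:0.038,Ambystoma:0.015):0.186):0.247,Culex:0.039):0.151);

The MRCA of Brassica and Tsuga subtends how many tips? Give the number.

13

The MRCA of Brassica and Tsuga is the node subtending (Meleagris,(Prionailurus,((Canis,Colobus),(Ateles,(Tsuga,Alnus)))),((((Oryza,Betula),Castanea),Zea,Brassica),Bombus)).
That clade contains 13 terminal taxa: Alnus, Ateles, Betula, Bombus, Brassica, Canis, Castanea, Colobus, Meleagris, Oryza, Prionailurus, Tsuga, Zea.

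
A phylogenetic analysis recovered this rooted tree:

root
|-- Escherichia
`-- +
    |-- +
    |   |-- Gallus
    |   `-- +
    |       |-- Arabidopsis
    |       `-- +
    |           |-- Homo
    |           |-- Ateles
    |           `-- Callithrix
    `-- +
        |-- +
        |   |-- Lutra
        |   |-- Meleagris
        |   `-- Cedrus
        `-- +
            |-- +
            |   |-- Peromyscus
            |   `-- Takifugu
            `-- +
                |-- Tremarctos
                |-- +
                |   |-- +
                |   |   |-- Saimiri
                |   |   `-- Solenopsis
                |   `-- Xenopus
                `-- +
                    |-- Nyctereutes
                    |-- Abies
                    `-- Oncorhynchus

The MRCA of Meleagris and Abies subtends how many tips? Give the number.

12

The MRCA of Meleagris and Abies is the node subtending ((Lutra,Meleagris,Cedrus),((Peromyscus,Takifugu),(Tremarctos,((Saimiri,Solenopsis),Xenopus),(Nyctereutes,Abies,Oncorhynchus)))).
That clade contains 12 terminal taxa: Abies, Cedrus, Lutra, Meleagris, Nyctereutes, Oncorhynchus, Peromyscus, Saimiri, Solenopsis, Takifugu, Tremarctos, Xenopus.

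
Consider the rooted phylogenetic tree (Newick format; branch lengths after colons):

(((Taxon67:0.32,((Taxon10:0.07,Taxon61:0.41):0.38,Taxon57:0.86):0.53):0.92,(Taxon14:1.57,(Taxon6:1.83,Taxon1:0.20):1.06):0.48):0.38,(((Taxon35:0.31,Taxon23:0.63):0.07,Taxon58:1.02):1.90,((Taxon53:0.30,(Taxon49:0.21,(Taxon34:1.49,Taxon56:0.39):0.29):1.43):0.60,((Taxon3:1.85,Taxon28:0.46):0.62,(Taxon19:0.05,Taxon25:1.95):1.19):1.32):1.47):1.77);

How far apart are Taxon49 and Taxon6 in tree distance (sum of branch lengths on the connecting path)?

9.23

The path runs Taxon49 → … → MRCA → … → Taxon6; the MRCA is the root of the tree.
Branch lengths along that path: 0.21 + 1.43 + 0.60 + 1.47 + 1.77 + 0.38 + 0.48 + 1.06 + 1.83 = 9.23.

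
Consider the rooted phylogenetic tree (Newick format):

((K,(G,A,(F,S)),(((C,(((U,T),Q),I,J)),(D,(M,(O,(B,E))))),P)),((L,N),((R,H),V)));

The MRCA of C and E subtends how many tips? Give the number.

The MRCA of C and E is the node subtending ((C,(((U,T),Q),I,J)),(D,(M,(O,(B,E))))).
That clade contains 11 terminal taxa: B, C, D, E, I, J, M, O, Q, T, U.

11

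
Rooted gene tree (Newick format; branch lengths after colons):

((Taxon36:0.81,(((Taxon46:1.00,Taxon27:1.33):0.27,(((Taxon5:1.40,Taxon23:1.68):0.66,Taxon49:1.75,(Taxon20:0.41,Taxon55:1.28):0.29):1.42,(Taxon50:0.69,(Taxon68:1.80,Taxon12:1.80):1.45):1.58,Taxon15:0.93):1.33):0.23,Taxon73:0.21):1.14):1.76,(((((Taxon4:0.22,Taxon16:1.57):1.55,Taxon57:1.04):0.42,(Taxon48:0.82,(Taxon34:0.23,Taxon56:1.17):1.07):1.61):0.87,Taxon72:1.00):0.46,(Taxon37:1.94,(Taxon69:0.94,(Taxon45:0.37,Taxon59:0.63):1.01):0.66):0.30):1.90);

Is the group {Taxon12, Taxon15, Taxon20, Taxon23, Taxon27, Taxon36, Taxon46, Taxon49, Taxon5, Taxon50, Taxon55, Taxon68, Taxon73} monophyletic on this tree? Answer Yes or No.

The most recent common ancestor of these taxa subtends (Taxon36,(((Taxon46,Taxon27),(((Taxon5,Taxon23),Taxon49,(Taxon20,Taxon55)),(Taxon50,(Taxon68,Taxon12)),Taxon15)),Taxon73)).
That clade has exactly 13 tips — every listed taxon and nothing else — so the group is monophyletic.

Yes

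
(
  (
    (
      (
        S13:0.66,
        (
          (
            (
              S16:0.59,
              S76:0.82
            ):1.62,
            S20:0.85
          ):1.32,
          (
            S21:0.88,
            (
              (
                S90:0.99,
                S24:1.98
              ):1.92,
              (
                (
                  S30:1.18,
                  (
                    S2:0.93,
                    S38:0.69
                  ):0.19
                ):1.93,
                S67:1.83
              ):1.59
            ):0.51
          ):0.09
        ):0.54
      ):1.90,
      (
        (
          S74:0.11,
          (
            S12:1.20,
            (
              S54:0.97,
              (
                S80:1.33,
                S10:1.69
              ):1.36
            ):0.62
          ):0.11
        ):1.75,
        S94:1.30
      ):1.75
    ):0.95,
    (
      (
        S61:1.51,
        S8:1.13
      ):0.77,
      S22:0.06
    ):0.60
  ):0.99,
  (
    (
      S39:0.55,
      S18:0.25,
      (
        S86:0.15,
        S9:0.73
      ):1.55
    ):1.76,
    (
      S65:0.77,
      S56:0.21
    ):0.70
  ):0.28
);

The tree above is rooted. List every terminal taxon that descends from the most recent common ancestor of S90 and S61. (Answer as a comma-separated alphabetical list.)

S10, S12, S13, S16, S2, S20, S21, S22, S24, S30, S38, S54, S61, S67, S74, S76, S8, S80, S90, S94

Tracing S90: it sits inside (S90,S24).
Tracing S61: it sits inside (S61,S8).
The smallest clade enclosing both is (((S13,(((S16,S76),S20),(S21,((S90,S24),((S30,(S2,S38)),S67))))),((S74,(S12,(S54,(S80,S10)))),S94)),((S61,S8),S22)); the answer is its 20 terminal taxa in alphabetical order.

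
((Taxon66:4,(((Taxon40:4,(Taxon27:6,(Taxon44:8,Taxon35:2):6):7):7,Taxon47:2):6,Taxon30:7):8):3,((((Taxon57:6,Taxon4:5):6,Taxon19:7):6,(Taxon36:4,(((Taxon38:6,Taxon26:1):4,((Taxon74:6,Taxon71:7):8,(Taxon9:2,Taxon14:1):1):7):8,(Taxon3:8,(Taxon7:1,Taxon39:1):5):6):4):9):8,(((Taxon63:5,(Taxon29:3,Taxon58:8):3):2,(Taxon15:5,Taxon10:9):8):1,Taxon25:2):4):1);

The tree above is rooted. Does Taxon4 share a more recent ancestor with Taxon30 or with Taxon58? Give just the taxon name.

Taxon58

The MRCA of Taxon4 and Taxon58 subtends ((((Taxon57,Taxon4),Taxon19),(Taxon36,(((Taxon38,Taxon26),((Taxon74,Taxon71),(Taxon9,Taxon14))),(Taxon3,(Taxon7,Taxon39))))),(((Taxon63,(Taxon29,Taxon58)),(Taxon15,Taxon10)),Taxon25)) (19 taxa).
The MRCA of Taxon4 and Taxon30 is the root, subtending the entire tree (26 taxa).
The first is nested inside the second, so Taxon4 shares a more recent common ancestor with Taxon58.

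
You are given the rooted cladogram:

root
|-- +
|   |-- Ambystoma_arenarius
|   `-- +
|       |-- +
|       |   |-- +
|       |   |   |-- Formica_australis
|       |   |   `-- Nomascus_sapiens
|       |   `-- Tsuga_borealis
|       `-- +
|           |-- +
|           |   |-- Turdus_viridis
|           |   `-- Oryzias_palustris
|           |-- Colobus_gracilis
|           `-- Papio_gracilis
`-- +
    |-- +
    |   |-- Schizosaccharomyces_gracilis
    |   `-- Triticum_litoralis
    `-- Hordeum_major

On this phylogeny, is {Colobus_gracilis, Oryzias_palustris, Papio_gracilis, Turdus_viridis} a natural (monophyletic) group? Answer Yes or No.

The most recent common ancestor of these taxa subtends ((Turdus_viridis,Oryzias_palustris),Colobus_gracilis,Papio_gracilis).
That clade has exactly 4 tips — every listed taxon and nothing else — so the group is monophyletic.

Yes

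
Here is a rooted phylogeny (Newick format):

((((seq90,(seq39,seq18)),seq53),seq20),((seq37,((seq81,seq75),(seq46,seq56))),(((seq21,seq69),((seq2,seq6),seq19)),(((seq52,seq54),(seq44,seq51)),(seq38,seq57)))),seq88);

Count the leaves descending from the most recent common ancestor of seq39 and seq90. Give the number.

3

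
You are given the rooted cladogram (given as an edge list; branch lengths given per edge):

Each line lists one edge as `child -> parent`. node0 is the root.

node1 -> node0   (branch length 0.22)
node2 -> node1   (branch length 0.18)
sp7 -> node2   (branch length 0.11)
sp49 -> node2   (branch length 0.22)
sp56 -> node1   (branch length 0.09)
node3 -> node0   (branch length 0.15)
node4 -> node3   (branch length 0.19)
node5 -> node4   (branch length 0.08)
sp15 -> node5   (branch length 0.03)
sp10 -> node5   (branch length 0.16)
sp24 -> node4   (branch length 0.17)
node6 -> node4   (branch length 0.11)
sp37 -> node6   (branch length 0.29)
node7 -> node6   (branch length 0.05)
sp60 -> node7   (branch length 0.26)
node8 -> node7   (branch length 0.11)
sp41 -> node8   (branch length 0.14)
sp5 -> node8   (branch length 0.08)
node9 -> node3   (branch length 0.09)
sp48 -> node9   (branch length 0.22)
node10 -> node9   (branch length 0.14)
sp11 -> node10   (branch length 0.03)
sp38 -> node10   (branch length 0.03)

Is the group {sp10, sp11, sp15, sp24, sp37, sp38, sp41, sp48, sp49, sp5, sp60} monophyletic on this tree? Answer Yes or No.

The MRCA of the listed taxa is the root, so the smallest clade containing them is the whole tree.
That clade also contains sp56, sp7, which are not in the proposed group, so the group is not monophyletic.

No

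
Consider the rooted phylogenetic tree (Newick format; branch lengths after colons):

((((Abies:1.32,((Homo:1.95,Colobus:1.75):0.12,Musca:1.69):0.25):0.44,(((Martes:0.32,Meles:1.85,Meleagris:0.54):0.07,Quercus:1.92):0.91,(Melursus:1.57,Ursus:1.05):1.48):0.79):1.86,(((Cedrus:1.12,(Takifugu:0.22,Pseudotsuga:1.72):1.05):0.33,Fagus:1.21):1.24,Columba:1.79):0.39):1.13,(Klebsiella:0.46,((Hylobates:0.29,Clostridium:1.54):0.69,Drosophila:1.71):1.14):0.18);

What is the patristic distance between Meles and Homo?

6.38

The path runs Meles → … → MRCA → … → Homo; the MRCA is the node subtending ((Abies,((Homo,Colobus),Musca)),(((Martes,Meles,Meleagris),Quercus),(Melursus,Ursus))).
Branch lengths along that path: 1.85 + 0.07 + 0.91 + 0.79 + 0.44 + 0.25 + 0.12 + 1.95 = 6.38.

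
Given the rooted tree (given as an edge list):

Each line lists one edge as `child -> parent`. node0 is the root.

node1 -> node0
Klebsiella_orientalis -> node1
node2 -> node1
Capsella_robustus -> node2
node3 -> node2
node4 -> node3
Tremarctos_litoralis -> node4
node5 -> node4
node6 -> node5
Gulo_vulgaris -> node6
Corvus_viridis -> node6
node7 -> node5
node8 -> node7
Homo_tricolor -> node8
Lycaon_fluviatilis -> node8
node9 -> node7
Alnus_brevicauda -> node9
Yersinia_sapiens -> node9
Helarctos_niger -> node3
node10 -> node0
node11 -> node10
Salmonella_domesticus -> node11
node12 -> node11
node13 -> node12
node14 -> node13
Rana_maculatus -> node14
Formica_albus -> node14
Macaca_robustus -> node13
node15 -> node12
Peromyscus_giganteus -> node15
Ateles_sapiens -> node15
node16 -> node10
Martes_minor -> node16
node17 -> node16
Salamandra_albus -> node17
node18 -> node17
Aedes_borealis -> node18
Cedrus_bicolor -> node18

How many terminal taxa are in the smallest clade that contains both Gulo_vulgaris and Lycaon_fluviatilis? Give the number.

The MRCA of Gulo_vulgaris and Lycaon_fluviatilis is the node subtending ((Gulo_vulgaris,Corvus_viridis),((Homo_tricolor,Lycaon_fluviatilis),(Alnus_brevicauda,Yersinia_sapiens))).
That clade contains 6 terminal taxa: Alnus_brevicauda, Corvus_viridis, Gulo_vulgaris, Homo_tricolor, Lycaon_fluviatilis, Yersinia_sapiens.

6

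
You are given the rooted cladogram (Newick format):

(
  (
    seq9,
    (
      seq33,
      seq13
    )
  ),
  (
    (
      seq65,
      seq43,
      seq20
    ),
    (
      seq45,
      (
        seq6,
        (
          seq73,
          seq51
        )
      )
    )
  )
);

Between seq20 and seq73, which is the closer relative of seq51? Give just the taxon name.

seq73

The MRCA of seq51 and seq73 subtends (seq73,seq51) (2 taxa).
The MRCA of seq51 and seq20 subtends ((seq65,seq43,seq20),(seq45,(seq6,(seq73,seq51)))) (7 taxa).
The first is nested inside the second, so seq51 shares a more recent common ancestor with seq73.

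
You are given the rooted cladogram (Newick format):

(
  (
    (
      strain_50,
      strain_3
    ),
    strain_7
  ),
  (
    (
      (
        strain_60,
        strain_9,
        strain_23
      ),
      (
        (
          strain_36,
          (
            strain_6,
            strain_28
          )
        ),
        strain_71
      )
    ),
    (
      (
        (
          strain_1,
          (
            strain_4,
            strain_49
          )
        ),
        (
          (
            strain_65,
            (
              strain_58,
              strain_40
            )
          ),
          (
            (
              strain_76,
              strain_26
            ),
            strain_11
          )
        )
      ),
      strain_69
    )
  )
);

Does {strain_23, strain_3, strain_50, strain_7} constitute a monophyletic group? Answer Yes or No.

No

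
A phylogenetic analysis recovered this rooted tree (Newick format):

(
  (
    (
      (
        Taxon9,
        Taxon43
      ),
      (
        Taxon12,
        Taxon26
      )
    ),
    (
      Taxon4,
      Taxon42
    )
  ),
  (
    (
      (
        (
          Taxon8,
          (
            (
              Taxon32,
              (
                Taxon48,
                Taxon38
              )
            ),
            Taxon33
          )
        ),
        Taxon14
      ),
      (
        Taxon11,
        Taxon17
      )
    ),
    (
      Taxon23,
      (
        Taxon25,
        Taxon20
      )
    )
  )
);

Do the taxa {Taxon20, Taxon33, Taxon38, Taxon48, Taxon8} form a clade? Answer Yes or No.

No

The MRCA of the listed taxa subtends ((((Taxon8,((Taxon32,(Taxon48,Taxon38)),Taxon33)),Taxon14),(Taxon11,Taxon17)),(Taxon23,(Taxon25,Taxon20))).
That clade also contains Taxon11, Taxon14, Taxon17, Taxon23, Taxon25, Taxon32, which are not in the proposed group, so the group is not monophyletic.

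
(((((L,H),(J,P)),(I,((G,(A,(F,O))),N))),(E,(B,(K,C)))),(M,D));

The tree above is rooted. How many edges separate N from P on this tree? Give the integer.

6

The MRCA of N and P is the node subtending (((L,H),(J,P)),(I,((G,(A,(F,O))),N))).
From N up to that node: 3 branches. From P up to the same node: 3 branches. Total: 3 + 3 = 6.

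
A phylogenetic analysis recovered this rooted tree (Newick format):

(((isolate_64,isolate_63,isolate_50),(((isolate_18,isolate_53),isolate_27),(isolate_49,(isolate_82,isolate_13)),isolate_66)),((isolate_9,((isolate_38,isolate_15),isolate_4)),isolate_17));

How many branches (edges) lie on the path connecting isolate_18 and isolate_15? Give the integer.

10

The MRCA of isolate_18 and isolate_15 is the root of the tree.
From isolate_18 up to that node: 5 branches. From isolate_15 up to the same node: 5 branches. Total: 5 + 5 = 10.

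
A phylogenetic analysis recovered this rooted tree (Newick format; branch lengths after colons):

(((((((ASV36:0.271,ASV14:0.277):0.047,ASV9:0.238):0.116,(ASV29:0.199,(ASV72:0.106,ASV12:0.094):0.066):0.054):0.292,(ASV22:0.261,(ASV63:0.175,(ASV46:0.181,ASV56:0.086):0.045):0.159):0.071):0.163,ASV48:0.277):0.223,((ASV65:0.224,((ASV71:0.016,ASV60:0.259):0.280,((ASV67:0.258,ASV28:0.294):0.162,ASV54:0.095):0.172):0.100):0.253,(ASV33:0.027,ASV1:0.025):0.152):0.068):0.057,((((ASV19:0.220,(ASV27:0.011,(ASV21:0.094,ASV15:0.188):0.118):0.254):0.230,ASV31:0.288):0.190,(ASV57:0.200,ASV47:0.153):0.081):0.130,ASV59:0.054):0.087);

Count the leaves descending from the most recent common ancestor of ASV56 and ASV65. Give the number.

19

The MRCA of ASV56 and ASV65 is the node subtending ((((((ASV36,ASV14),ASV9),(ASV29,(ASV72,ASV12))),(ASV22,(ASV63,(ASV46,ASV56)))),ASV48),((ASV65,((ASV71,ASV60),((ASV67,ASV28),ASV54))),(ASV33,ASV1))).
That clade contains 19 terminal taxa: ASV1, ASV12, ASV14, ASV22, ASV28, ASV29, ASV33, ASV36, ASV46, ASV48, ASV54, ASV56, ASV60, ASV63, ASV65, ASV67, ASV71, ASV72, ASV9.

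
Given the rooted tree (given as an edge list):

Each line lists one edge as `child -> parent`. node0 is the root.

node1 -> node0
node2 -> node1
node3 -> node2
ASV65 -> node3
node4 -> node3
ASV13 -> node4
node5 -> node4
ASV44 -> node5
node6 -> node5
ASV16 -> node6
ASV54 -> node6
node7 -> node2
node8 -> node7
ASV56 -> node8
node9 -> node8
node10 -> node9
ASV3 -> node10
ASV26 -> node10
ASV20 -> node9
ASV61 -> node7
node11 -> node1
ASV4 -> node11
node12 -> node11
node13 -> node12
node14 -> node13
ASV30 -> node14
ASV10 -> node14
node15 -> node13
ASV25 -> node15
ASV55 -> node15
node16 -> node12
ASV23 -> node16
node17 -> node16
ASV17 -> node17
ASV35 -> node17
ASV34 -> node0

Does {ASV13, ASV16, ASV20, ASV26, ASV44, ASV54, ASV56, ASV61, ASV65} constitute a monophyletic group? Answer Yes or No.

No

The MRCA of the listed taxa subtends ((ASV65,(ASV13,(ASV44,(ASV16,ASV54)))),((ASV56,((ASV3,ASV26),ASV20)),ASV61)).
That clade also contains ASV3, which is not in the proposed group, so the group is not monophyletic.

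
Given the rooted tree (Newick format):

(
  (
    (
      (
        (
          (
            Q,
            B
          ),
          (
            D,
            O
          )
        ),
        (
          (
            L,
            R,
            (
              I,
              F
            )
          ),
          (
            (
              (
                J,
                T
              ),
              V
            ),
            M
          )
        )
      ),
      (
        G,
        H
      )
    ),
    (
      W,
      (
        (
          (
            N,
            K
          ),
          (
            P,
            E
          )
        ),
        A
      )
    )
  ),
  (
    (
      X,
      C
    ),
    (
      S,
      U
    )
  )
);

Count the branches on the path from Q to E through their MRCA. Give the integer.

The MRCA of Q and E is the node subtending (((((Q,B),(D,O)),((L,R,(I,F)),(((J,T),V),M))),(G,H)),(W,(((N,K),(P,E)),A))).
From Q up to that node: 5 branches. From E up to the same node: 5 branches. Total: 5 + 5 = 10.

10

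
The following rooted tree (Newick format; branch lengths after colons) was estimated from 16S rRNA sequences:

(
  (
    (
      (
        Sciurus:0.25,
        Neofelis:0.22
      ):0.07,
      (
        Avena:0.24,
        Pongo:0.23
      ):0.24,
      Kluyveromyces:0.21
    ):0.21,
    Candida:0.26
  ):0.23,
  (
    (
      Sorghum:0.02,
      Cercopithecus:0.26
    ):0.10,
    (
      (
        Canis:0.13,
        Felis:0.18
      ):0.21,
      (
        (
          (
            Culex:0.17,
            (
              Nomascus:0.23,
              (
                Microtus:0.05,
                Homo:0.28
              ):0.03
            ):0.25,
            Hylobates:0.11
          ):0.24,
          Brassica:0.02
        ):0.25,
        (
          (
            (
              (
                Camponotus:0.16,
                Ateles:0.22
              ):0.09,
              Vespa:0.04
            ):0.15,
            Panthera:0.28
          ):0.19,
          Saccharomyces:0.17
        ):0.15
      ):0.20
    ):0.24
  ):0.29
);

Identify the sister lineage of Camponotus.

Camponotus attaches to the tree at the node subtending (Camponotus,Ateles).
The other lineage descending from that same node — the sister group — is the single tip Ateles.

Ateles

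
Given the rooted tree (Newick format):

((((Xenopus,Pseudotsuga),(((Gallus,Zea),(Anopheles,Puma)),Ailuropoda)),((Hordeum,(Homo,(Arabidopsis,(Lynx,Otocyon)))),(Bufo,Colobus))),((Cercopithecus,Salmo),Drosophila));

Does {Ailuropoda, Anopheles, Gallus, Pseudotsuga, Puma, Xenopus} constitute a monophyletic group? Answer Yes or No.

No

The MRCA of the listed taxa subtends ((Xenopus,Pseudotsuga),(((Gallus,Zea),(Anopheles,Puma)),Ailuropoda)).
That clade also contains Zea, which is not in the proposed group, so the group is not monophyletic.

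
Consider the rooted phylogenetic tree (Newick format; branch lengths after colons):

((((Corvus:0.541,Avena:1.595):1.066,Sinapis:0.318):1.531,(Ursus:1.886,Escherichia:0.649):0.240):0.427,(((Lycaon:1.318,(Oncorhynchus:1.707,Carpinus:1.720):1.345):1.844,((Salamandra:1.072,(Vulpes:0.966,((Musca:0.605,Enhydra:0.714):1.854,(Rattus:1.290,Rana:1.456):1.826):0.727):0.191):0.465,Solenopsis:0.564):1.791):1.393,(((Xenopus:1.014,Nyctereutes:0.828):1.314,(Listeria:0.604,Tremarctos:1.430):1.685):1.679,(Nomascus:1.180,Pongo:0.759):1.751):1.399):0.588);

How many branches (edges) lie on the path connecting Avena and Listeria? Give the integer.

9

The MRCA of Avena and Listeria is the root of the tree.
From Avena up to that node: 4 branches. From Listeria up to the same node: 5 branches. Total: 4 + 5 = 9.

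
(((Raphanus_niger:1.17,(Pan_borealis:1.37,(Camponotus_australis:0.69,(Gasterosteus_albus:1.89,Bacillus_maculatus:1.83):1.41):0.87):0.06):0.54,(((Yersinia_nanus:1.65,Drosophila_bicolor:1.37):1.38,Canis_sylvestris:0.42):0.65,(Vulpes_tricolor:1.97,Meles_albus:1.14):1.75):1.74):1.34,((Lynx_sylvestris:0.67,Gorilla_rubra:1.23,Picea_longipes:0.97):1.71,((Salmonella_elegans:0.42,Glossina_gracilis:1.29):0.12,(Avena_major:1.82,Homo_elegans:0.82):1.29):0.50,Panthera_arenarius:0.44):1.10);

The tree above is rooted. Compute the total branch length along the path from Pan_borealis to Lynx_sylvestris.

6.79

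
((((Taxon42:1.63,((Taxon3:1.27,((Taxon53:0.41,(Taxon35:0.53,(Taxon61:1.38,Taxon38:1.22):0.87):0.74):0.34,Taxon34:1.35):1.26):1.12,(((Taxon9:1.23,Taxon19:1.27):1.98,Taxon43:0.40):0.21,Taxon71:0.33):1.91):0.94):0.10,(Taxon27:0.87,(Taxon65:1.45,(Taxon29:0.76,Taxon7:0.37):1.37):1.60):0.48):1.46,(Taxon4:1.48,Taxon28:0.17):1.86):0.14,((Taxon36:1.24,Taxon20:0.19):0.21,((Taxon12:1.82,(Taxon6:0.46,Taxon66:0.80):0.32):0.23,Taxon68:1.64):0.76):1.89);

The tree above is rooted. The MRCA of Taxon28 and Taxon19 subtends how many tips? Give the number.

The MRCA of Taxon28 and Taxon19 is the node subtending (((Taxon42,((Taxon3,((Taxon53,(Taxon35,(Taxon61,Taxon38))),Taxon34)),(((Taxon9,Taxon19),Taxon43),Taxon71))),(Taxon27,(Taxon65,(Taxon29,Taxon7)))),(Taxon4,Taxon28)).
That clade contains 17 terminal taxa: Taxon19, Taxon27, Taxon28, Taxon29, Taxon3, Taxon34, Taxon35, Taxon38, Taxon4, Taxon42, Taxon43, Taxon53, Taxon61, Taxon65, Taxon7, Taxon71, Taxon9.

17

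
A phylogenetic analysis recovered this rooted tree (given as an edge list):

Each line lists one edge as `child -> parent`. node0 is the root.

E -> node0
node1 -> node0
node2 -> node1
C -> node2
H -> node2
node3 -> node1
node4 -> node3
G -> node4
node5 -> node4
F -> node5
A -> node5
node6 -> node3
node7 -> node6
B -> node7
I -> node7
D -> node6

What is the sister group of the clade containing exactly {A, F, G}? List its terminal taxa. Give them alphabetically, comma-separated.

B, D, I

The clade containing exactly {A, F, G} attaches to the tree at the node subtending ((G,(F,A)),((B,I),D)).
The other lineage descending from that same node — the sister group — is ((B,I),D); its 3 tips in alphabetical order are the answer.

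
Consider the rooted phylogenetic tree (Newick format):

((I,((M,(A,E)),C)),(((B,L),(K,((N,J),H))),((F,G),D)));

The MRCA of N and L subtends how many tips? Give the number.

6

The MRCA of N and L is the node subtending ((B,L),(K,((N,J),H))).
That clade contains 6 terminal taxa: B, H, J, K, L, N.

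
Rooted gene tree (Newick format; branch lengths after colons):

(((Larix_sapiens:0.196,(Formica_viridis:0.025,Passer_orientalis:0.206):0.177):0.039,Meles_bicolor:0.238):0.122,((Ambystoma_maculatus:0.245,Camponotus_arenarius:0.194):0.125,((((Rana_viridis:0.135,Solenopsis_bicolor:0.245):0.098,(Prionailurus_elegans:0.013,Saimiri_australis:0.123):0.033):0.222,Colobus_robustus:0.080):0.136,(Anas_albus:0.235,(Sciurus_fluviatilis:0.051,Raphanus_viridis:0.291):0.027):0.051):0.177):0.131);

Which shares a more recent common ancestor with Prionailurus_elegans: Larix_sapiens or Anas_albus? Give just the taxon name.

Anas_albus

The MRCA of Prionailurus_elegans and Anas_albus subtends ((((Rana_viridis,Solenopsis_bicolor),(Prionailurus_elegans,Saimiri_australis)),Colobus_robustus),(Anas_albus,(Sciurus_fluviatilis,Raphanus_viridis))) (8 taxa).
The MRCA of Prionailurus_elegans and Larix_sapiens is the root, subtending the entire tree (14 taxa).
The first is nested inside the second, so Prionailurus_elegans shares a more recent common ancestor with Anas_albus.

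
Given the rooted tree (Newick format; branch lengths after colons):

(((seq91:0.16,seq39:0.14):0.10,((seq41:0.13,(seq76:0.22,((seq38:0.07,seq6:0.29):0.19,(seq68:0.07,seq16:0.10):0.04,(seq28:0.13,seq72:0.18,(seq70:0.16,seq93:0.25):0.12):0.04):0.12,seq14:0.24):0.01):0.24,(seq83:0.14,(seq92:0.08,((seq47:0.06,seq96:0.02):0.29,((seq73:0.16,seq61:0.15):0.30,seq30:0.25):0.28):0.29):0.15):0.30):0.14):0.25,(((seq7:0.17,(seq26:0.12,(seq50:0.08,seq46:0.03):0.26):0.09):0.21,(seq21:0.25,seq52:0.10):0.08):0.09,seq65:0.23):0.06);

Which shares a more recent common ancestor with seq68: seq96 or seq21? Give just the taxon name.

The MRCA of seq68 and seq96 subtends ((seq41,(seq76,((seq38,seq6),(seq68,seq16),(seq28,seq72,(seq70,seq93))),seq14)),(seq83,(seq92,((seq47,seq96),((seq73,seq61),seq30))))) (18 taxa).
The MRCA of seq68 and seq21 is the root, subtending the entire tree (27 taxa).
The first is nested inside the second, so seq68 shares a more recent common ancestor with seq96.

seq96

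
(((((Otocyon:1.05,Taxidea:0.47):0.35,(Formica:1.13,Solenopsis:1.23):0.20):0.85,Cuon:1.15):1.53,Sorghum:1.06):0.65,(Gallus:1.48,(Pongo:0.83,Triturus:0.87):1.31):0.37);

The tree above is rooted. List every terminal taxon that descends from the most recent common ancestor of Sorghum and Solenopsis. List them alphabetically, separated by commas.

Cuon, Formica, Otocyon, Solenopsis, Sorghum, Taxidea

Tracing Sorghum: it sits inside ((((Otocyon,Taxidea),(Formica,Solenopsis)),Cuon),Sorghum).
Tracing Solenopsis: it sits inside (Formica,Solenopsis).
The smallest clade enclosing both is ((((Otocyon,Taxidea),(Formica,Solenopsis)),Cuon),Sorghum); the answer is its 6 terminal taxa in alphabetical order.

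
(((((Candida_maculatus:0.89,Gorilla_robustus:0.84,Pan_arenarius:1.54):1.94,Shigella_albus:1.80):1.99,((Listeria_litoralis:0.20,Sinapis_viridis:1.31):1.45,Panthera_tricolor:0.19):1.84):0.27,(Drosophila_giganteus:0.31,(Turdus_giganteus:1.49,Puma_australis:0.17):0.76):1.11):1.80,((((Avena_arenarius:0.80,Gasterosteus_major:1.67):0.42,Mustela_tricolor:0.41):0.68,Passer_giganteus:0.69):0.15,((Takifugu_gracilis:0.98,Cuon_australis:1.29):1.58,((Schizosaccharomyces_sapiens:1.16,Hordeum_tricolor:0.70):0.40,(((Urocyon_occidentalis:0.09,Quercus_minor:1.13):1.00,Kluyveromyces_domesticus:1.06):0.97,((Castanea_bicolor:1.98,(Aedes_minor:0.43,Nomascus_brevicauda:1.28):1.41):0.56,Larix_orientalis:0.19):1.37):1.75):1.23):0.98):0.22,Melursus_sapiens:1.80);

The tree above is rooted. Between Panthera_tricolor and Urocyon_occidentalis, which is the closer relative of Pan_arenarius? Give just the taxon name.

The MRCA of Pan_arenarius and Panthera_tricolor subtends (((Candida_maculatus,Gorilla_robustus,Pan_arenarius),Shigella_albus),((Listeria_litoralis,Sinapis_viridis),Panthera_tricolor)) (7 taxa).
The MRCA of Pan_arenarius and Urocyon_occidentalis is the root, subtending the entire tree (26 taxa).
The first is nested inside the second, so Pan_arenarius shares a more recent common ancestor with Panthera_tricolor.

Panthera_tricolor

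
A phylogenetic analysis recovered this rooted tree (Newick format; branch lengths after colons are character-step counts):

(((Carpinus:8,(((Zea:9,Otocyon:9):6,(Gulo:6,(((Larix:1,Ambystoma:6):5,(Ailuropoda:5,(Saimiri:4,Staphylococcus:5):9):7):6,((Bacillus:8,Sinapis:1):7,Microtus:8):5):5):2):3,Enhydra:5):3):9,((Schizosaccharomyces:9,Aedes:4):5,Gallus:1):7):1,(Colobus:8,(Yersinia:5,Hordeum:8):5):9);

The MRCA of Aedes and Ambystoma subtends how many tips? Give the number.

The MRCA of Aedes and Ambystoma is the node subtending ((Carpinus,(((Zea,Otocyon),(Gulo,(((Larix,Ambystoma),(Ailuropoda,(Saimiri,Staphylococcus))),((Bacillus,Sinapis),Microtus)))),Enhydra)),((Schizosaccharomyces,Aedes),Gallus)).
That clade contains 16 terminal taxa: Aedes, Ailuropoda, Ambystoma, Bacillus, Carpinus, Enhydra, Gallus, Gulo, Larix, Microtus, Otocyon, Saimiri, Schizosaccharomyces, Sinapis, Staphylococcus, Zea.

16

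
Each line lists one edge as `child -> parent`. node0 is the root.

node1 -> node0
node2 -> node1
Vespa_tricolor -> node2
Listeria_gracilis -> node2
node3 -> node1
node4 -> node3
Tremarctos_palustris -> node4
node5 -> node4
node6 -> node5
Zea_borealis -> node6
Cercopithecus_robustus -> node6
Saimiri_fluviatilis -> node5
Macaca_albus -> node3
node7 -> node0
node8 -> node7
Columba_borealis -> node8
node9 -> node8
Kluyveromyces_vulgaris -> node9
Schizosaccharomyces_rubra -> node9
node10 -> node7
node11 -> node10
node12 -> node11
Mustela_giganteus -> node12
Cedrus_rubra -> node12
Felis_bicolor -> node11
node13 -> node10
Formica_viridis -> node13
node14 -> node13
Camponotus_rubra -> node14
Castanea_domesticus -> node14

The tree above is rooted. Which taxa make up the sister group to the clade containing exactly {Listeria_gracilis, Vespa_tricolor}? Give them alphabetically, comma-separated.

The clade containing exactly {Listeria_gracilis, Vespa_tricolor} attaches to the tree at the node subtending ((Vespa_tricolor,Listeria_gracilis),((Tremarctos_palustris,((Zea_borealis,Cercopithecus_robustus),Saimiri_fluviatilis)),Macaca_albus)).
The other lineage descending from that same node — the sister group — is ((Tremarctos_palustris,((Zea_borealis,Cercopithecus_robustus),Saimiri_fluviatilis)),Macaca_albus); its 5 tips in alphabetical order are the answer.

Cercopithecus_robustus, Macaca_albus, Saimiri_fluviatilis, Tremarctos_palustris, Zea_borealis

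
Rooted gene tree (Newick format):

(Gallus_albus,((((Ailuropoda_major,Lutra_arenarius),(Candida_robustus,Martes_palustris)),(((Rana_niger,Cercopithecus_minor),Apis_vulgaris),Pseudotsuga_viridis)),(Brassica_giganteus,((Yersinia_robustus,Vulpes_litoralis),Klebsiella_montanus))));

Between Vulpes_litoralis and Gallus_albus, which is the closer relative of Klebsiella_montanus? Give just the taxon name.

Vulpes_litoralis

The MRCA of Klebsiella_montanus and Vulpes_litoralis subtends ((Yersinia_robustus,Vulpes_litoralis),Klebsiella_montanus) (3 taxa).
The MRCA of Klebsiella_montanus and Gallus_albus is the root, subtending the entire tree (13 taxa).
The first is nested inside the second, so Klebsiella_montanus shares a more recent common ancestor with Vulpes_litoralis.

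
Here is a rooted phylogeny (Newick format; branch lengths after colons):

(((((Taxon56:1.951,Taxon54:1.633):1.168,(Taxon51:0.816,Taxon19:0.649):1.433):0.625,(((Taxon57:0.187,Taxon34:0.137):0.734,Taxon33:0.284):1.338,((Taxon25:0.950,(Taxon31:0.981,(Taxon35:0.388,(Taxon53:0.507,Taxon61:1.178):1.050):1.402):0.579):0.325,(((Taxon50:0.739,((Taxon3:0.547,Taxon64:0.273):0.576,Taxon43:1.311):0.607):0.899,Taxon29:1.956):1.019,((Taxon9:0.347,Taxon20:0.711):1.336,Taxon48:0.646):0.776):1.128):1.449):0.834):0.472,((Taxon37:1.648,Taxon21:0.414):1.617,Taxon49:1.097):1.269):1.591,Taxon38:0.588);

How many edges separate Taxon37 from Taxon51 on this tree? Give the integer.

7

The MRCA of Taxon37 and Taxon51 is the node subtending ((((Taxon56,Taxon54),(Taxon51,Taxon19)),(((Taxon57,Taxon34),Taxon33),((Taxon25,(Taxon31,(Taxon35,(Taxon53,Taxon61)))),(((Taxon50,((Taxon3,Taxon64),Taxon43)),Taxon29),((Taxon9,Taxon20),Taxon48))))),((Taxon37,Taxon21),Taxon49)).
From Taxon37 up to that node: 3 branches. From Taxon51 up to the same node: 4 branches. Total: 3 + 4 = 7.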